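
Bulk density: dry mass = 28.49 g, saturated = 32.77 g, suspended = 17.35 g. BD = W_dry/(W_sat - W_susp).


BD = 28.49 / (32.77 - 17.35) = 28.49 / 15.42 = 1.848 g/cm^3

1.848


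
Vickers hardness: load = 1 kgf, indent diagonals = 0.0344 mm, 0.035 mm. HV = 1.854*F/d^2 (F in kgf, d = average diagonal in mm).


d_avg = (0.0344+0.035)/2 = 0.0347 mm
HV = 1.854*1/0.0347^2 = 1540

1540


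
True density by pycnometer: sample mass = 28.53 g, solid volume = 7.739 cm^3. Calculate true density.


TD = 28.53 / 7.739 = 3.687 g/cm^3

3.687


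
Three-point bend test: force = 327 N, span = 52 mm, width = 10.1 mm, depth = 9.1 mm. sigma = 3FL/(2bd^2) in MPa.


sigma = 3*327*52/(2*10.1*9.1^2) = 30.5 MPa

30.5


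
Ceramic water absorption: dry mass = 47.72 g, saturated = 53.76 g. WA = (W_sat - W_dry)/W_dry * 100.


WA = (53.76 - 47.72) / 47.72 * 100 = 12.66%

12.66


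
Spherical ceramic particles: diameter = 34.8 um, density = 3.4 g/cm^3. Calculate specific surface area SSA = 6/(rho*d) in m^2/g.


SSA = 6 / (3.4 * 34.8) = 0.051 m^2/g

0.051


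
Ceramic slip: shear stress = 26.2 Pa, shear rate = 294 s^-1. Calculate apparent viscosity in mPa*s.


eta = tau/gamma * 1000 = 26.2/294 * 1000 = 89.1 mPa*s

89.1


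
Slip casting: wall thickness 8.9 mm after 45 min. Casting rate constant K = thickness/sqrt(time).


K = 8.9 / sqrt(45) = 8.9 / 6.7082 = 1.327 mm/min^0.5

1.327


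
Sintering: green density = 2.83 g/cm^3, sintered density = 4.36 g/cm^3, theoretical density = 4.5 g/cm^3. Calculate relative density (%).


Relative = 4.36 / 4.5 * 100 = 96.9%

96.9


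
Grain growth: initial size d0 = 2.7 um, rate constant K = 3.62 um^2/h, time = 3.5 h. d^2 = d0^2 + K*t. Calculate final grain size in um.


d^2 = 2.7^2 + 3.62*3.5 = 19.96
d = sqrt(19.96) = 4.47 um

4.47


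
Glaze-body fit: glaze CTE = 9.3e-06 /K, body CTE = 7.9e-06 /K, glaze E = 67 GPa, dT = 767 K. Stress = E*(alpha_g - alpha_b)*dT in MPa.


Stress = 67*1000*(9.3e-06 - 7.9e-06)*767 = 71.9 MPa

71.9


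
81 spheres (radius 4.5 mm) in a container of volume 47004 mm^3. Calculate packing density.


V_sphere = 4/3*pi*4.5^3 = 381.7035 mm^3
Total V = 81*381.7035 = 30917.9835 mm^3
PD = 30917.9835 / 47004 = 0.658

0.658


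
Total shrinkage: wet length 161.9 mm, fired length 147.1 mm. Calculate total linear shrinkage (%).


TS = (161.9 - 147.1) / 161.9 * 100 = 9.14%

9.14


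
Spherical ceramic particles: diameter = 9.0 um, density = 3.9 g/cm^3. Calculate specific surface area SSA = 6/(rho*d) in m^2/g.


SSA = 6 / (3.9 * 9.0) = 0.171 m^2/g

0.171


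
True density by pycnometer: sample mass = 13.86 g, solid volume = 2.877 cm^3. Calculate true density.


TD = 13.86 / 2.877 = 4.818 g/cm^3

4.818


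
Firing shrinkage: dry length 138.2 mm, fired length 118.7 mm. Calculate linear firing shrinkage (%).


FS = (138.2 - 118.7) / 138.2 * 100 = 14.11%

14.11


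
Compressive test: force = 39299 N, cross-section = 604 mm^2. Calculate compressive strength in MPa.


CS = 39299 / 604 = 65.1 MPa

65.1


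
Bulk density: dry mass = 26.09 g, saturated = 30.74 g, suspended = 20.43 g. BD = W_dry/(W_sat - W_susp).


BD = 26.09 / (30.74 - 20.43) = 26.09 / 10.31 = 2.531 g/cm^3

2.531


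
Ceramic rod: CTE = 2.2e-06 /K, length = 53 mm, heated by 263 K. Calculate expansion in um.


dL = 2.2e-06 * 53 * 263 * 1000 = 30.666 um

30.666


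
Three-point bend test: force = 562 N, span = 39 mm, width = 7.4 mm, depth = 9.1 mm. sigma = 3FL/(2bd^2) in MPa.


sigma = 3*562*39/(2*7.4*9.1^2) = 53.7 MPa

53.7


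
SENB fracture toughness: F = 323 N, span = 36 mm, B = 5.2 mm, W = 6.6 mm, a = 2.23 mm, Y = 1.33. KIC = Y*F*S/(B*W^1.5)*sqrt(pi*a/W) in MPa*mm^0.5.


KIC = 1.33*323*36/(5.2*6.6^1.5)*sqrt(pi*2.23/6.6) = 180.71

180.71


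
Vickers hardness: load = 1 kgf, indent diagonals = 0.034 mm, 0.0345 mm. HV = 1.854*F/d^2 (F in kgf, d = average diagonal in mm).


d_avg = (0.034+0.0345)/2 = 0.03425 mm
HV = 1.854*1/0.03425^2 = 1580

1580


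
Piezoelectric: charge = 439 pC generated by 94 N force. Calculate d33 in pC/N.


d33 = 439 / 94 = 4.7 pC/N

4.7


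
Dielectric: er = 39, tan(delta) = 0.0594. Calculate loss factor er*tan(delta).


Loss = 39 * 0.0594 = 2.317

2.317


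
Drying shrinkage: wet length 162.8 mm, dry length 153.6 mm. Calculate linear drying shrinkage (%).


DS = (162.8 - 153.6) / 162.8 * 100 = 5.65%

5.65


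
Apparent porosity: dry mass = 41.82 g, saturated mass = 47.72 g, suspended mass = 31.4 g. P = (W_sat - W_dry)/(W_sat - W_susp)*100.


P = (47.72 - 41.82) / (47.72 - 31.4) * 100 = 5.9 / 16.32 * 100 = 36.2%

36.2


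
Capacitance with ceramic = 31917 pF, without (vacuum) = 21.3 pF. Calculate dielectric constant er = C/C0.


er = 31917 / 21.3 = 1498.45

1498.45


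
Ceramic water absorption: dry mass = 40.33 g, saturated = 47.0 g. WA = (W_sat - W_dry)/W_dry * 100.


WA = (47.0 - 40.33) / 40.33 * 100 = 16.54%

16.54


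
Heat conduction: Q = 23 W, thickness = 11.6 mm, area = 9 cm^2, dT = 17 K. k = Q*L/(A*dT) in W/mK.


k = 23*11.6/1000/(9/10000*17) = 17.44 W/mK

17.44


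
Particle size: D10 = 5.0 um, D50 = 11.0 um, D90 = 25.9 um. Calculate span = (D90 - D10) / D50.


Span = (25.9 - 5.0) / 11.0 = 20.9 / 11.0 = 1.9

1.9


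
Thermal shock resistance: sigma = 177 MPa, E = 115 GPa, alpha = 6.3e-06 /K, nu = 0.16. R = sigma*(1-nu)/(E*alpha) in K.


R = 177*(1-0.16)/(115*1000*6.3e-06) = 205 K

205


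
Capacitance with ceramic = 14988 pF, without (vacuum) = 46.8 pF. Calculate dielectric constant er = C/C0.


er = 14988 / 46.8 = 320.26

320.26


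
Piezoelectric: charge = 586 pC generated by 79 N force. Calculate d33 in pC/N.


d33 = 586 / 79 = 7.4 pC/N

7.4


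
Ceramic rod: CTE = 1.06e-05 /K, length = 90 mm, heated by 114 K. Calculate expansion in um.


dL = 1.06e-05 * 90 * 114 * 1000 = 108.756 um

108.756


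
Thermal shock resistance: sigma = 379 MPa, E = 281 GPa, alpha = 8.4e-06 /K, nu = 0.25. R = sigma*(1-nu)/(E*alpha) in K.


R = 379*(1-0.25)/(281*1000*8.4e-06) = 120 K

120


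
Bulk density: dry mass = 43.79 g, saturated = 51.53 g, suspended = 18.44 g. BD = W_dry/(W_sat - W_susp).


BD = 43.79 / (51.53 - 18.44) = 43.79 / 33.09 = 1.323 g/cm^3

1.323


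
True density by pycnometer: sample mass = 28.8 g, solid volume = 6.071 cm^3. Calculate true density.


TD = 28.8 / 6.071 = 4.744 g/cm^3

4.744


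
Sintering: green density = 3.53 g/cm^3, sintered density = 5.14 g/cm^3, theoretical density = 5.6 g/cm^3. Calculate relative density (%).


Relative = 5.14 / 5.6 * 100 = 91.8%

91.8


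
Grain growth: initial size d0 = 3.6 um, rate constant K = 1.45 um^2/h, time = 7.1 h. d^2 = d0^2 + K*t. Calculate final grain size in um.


d^2 = 3.6^2 + 1.45*7.1 = 23.255
d = sqrt(23.255) = 4.82 um

4.82


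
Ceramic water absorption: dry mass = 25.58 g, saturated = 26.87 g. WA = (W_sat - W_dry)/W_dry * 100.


WA = (26.87 - 25.58) / 25.58 * 100 = 5.04%

5.04


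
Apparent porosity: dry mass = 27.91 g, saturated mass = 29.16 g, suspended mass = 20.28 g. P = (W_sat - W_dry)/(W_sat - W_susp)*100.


P = (29.16 - 27.91) / (29.16 - 20.28) * 100 = 1.25 / 8.88 * 100 = 14.1%

14.1


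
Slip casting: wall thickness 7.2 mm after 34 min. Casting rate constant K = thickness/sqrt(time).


K = 7.2 / sqrt(34) = 7.2 / 5.831 = 1.235 mm/min^0.5

1.235


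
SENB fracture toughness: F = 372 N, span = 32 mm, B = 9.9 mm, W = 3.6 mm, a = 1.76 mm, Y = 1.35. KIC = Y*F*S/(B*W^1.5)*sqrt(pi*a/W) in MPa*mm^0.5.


KIC = 1.35*372*32/(9.9*3.6^1.5)*sqrt(pi*1.76/3.6) = 294.52

294.52


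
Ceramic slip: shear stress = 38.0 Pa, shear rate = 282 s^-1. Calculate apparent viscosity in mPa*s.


eta = tau/gamma * 1000 = 38.0/282 * 1000 = 134.8 mPa*s

134.8


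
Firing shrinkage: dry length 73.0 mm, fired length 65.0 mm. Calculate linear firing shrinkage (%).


FS = (73.0 - 65.0) / 73.0 * 100 = 10.96%

10.96


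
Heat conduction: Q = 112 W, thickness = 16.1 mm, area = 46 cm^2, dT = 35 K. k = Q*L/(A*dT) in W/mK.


k = 112*16.1/1000/(46/10000*35) = 11.2 W/mK

11.2


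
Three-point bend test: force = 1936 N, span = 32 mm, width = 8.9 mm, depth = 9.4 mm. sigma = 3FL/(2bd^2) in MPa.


sigma = 3*1936*32/(2*8.9*9.4^2) = 118.2 MPa

118.2


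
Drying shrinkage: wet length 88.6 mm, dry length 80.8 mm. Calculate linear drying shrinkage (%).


DS = (88.6 - 80.8) / 88.6 * 100 = 8.8%

8.8


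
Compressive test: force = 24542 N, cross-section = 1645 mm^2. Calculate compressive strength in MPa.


CS = 24542 / 1645 = 14.9 MPa

14.9


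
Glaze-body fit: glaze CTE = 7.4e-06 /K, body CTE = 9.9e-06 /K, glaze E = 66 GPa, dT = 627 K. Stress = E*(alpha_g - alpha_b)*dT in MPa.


Stress = 66*1000*(7.4e-06 - 9.9e-06)*627 = -103.5 MPa

-103.5


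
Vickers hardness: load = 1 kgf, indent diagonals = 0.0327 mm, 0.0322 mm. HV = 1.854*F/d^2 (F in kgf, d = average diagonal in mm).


d_avg = (0.0327+0.0322)/2 = 0.03245 mm
HV = 1.854*1/0.03245^2 = 1761

1761


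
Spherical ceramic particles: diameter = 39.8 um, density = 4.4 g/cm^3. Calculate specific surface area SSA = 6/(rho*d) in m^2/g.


SSA = 6 / (4.4 * 39.8) = 0.034 m^2/g

0.034


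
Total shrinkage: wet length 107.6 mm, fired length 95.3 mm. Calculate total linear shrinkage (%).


TS = (107.6 - 95.3) / 107.6 * 100 = 11.43%

11.43


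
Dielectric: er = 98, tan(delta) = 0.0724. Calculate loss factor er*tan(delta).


Loss = 98 * 0.0724 = 7.095

7.095


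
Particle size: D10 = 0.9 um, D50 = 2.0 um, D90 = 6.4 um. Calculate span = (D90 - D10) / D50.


Span = (6.4 - 0.9) / 2.0 = 5.5 / 2.0 = 2.75

2.75


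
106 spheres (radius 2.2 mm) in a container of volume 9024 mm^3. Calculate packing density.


V_sphere = 4/3*pi*2.2^3 = 44.6022 mm^3
Total V = 106*44.6022 = 4727.8332 mm^3
PD = 4727.8332 / 9024 = 0.524

0.524


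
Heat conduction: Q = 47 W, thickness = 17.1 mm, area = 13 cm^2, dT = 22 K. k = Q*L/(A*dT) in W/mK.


k = 47*17.1/1000/(13/10000*22) = 28.1 W/mK

28.1


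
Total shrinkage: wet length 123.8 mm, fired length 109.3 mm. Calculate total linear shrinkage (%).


TS = (123.8 - 109.3) / 123.8 * 100 = 11.71%

11.71


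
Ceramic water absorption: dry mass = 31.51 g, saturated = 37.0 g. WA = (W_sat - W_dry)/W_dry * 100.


WA = (37.0 - 31.51) / 31.51 * 100 = 17.42%

17.42


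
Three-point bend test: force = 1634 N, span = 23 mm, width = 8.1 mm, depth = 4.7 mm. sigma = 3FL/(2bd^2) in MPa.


sigma = 3*1634*23/(2*8.1*4.7^2) = 315.1 MPa

315.1


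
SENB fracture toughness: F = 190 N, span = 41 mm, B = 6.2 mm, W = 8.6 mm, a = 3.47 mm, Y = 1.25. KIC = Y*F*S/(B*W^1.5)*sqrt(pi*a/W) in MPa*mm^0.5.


KIC = 1.25*190*41/(6.2*8.6^1.5)*sqrt(pi*3.47/8.6) = 70.11

70.11


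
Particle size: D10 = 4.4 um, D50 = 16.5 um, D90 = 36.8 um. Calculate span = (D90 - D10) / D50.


Span = (36.8 - 4.4) / 16.5 = 32.4 / 16.5 = 1.964

1.964


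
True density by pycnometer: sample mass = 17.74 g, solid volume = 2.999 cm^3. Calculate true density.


TD = 17.74 / 2.999 = 5.915 g/cm^3

5.915


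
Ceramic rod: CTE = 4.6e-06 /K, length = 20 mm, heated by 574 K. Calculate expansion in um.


dL = 4.6e-06 * 20 * 574 * 1000 = 52.808 um

52.808


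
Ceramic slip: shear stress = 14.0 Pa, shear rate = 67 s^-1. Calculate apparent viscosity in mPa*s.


eta = tau/gamma * 1000 = 14.0/67 * 1000 = 209.0 mPa*s

209.0


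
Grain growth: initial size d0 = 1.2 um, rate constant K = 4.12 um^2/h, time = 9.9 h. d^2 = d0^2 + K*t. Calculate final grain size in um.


d^2 = 1.2^2 + 4.12*9.9 = 42.228
d = sqrt(42.228) = 6.5 um

6.5


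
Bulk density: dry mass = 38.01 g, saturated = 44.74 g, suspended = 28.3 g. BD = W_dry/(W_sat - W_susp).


BD = 38.01 / (44.74 - 28.3) = 38.01 / 16.44 = 2.312 g/cm^3

2.312


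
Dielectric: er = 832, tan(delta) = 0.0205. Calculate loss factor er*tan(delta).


Loss = 832 * 0.0205 = 17.056

17.056


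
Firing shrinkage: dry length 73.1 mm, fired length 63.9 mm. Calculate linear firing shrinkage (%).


FS = (73.1 - 63.9) / 73.1 * 100 = 12.59%

12.59


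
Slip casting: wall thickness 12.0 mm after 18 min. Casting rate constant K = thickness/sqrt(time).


K = 12.0 / sqrt(18) = 12.0 / 4.2426 = 2.828 mm/min^0.5

2.828


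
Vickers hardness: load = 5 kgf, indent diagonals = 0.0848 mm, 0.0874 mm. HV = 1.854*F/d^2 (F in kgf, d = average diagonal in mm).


d_avg = (0.0848+0.0874)/2 = 0.0861 mm
HV = 1.854*5/0.0861^2 = 1250

1250


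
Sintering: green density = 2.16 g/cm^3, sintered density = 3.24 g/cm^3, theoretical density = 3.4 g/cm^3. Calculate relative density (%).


Relative = 3.24 / 3.4 * 100 = 95.3%

95.3


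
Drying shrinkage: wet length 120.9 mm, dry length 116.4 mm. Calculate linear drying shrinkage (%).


DS = (120.9 - 116.4) / 120.9 * 100 = 3.72%

3.72


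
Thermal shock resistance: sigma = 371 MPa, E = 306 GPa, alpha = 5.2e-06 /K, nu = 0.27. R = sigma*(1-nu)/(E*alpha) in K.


R = 371*(1-0.27)/(306*1000*5.2e-06) = 170 K

170


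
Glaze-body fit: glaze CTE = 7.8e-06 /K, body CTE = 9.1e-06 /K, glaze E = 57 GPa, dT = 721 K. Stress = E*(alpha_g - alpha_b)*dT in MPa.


Stress = 57*1000*(7.8e-06 - 9.1e-06)*721 = -53.4 MPa

-53.4


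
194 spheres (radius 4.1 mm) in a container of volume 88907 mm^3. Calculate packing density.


V_sphere = 4/3*pi*4.1^3 = 288.6956 mm^3
Total V = 194*288.6956 = 56006.9464 mm^3
PD = 56006.9464 / 88907 = 0.63

0.63


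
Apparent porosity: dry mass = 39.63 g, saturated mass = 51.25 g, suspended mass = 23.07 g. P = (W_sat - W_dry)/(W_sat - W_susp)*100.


P = (51.25 - 39.63) / (51.25 - 23.07) * 100 = 11.62 / 28.18 * 100 = 41.2%

41.2


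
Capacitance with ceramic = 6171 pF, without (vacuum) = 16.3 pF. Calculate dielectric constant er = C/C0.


er = 6171 / 16.3 = 378.59

378.59


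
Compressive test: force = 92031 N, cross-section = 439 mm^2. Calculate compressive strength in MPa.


CS = 92031 / 439 = 209.6 MPa

209.6


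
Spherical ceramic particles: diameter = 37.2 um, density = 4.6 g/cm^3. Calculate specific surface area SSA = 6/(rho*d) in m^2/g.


SSA = 6 / (4.6 * 37.2) = 0.035 m^2/g

0.035


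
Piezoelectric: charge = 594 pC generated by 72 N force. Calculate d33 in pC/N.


d33 = 594 / 72 = 8.3 pC/N

8.3


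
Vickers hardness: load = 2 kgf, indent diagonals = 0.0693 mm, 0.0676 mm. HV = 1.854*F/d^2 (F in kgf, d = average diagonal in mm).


d_avg = (0.0693+0.0676)/2 = 0.06845 mm
HV = 1.854*2/0.06845^2 = 791

791


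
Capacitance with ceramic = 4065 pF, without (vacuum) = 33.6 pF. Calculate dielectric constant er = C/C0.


er = 4065 / 33.6 = 120.98

120.98


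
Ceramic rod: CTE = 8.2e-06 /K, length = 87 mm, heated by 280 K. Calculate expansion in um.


dL = 8.2e-06 * 87 * 280 * 1000 = 199.752 um

199.752


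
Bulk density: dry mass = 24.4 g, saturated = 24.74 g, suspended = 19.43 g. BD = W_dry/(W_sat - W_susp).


BD = 24.4 / (24.74 - 19.43) = 24.4 / 5.31 = 4.595 g/cm^3

4.595


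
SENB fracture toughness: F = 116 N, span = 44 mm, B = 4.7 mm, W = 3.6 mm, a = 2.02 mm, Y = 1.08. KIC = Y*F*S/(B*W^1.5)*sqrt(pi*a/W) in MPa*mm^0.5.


KIC = 1.08*116*44/(4.7*3.6^1.5)*sqrt(pi*2.02/3.6) = 227.97

227.97


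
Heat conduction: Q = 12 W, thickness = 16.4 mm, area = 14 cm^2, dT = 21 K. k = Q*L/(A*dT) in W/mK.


k = 12*16.4/1000/(14/10000*21) = 6.69 W/mK

6.69


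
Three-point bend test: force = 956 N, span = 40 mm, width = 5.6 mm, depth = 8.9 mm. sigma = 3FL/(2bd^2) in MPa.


sigma = 3*956*40/(2*5.6*8.9^2) = 129.3 MPa

129.3


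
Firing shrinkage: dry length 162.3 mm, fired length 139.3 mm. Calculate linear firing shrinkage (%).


FS = (162.3 - 139.3) / 162.3 * 100 = 14.17%

14.17


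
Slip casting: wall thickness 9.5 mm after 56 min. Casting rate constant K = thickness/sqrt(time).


K = 9.5 / sqrt(56) = 9.5 / 7.4833 = 1.269 mm/min^0.5

1.269


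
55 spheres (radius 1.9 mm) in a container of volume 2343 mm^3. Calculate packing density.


V_sphere = 4/3*pi*1.9^3 = 28.7309 mm^3
Total V = 55*28.7309 = 1580.1995 mm^3
PD = 1580.1995 / 2343 = 0.674

0.674


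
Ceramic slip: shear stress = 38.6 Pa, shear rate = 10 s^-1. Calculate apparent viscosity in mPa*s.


eta = tau/gamma * 1000 = 38.6/10 * 1000 = 3860.0 mPa*s

3860.0


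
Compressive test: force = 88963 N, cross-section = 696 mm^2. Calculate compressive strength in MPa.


CS = 88963 / 696 = 127.8 MPa

127.8


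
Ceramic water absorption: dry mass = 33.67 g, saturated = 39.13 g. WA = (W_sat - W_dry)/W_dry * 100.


WA = (39.13 - 33.67) / 33.67 * 100 = 16.22%

16.22


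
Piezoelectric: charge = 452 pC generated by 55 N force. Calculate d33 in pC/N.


d33 = 452 / 55 = 8.2 pC/N

8.2


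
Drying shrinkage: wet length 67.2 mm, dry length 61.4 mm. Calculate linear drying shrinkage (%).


DS = (67.2 - 61.4) / 67.2 * 100 = 8.63%

8.63


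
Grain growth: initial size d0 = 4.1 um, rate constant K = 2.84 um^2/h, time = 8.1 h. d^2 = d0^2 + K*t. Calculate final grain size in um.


d^2 = 4.1^2 + 2.84*8.1 = 39.814
d = sqrt(39.814) = 6.31 um

6.31


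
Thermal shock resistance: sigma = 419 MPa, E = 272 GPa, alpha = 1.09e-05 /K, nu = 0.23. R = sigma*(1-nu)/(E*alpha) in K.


R = 419*(1-0.23)/(272*1000*1.09e-05) = 109 K

109


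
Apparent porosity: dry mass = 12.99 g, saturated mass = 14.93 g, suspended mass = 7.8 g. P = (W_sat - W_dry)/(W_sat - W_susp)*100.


P = (14.93 - 12.99) / (14.93 - 7.8) * 100 = 1.94 / 7.13 * 100 = 27.2%

27.2


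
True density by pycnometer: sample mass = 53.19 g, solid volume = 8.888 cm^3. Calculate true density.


TD = 53.19 / 8.888 = 5.984 g/cm^3

5.984


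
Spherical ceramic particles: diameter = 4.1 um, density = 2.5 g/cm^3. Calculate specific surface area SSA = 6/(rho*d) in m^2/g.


SSA = 6 / (2.5 * 4.1) = 0.585 m^2/g

0.585


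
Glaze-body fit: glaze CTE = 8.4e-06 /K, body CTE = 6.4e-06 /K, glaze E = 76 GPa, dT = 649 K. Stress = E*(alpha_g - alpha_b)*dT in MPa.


Stress = 76*1000*(8.4e-06 - 6.4e-06)*649 = 98.6 MPa

98.6


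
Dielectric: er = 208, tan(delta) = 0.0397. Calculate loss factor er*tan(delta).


Loss = 208 * 0.0397 = 8.258

8.258


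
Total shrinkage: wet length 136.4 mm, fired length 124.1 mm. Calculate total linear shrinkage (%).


TS = (136.4 - 124.1) / 136.4 * 100 = 9.02%

9.02


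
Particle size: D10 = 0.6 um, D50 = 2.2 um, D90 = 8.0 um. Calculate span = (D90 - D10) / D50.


Span = (8.0 - 0.6) / 2.2 = 7.4 / 2.2 = 3.364

3.364


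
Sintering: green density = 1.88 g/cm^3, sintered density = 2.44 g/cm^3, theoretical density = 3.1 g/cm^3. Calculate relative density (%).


Relative = 2.44 / 3.1 * 100 = 78.7%

78.7


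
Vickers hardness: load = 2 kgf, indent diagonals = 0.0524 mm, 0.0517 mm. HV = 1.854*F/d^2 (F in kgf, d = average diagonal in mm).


d_avg = (0.0524+0.0517)/2 = 0.05205 mm
HV = 1.854*2/0.05205^2 = 1369

1369


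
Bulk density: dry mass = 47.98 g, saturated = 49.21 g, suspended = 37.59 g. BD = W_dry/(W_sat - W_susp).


BD = 47.98 / (49.21 - 37.59) = 47.98 / 11.62 = 4.129 g/cm^3

4.129


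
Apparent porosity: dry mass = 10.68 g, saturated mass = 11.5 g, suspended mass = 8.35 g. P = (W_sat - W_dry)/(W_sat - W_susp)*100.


P = (11.5 - 10.68) / (11.5 - 8.35) * 100 = 0.82 / 3.15 * 100 = 26.0%

26.0


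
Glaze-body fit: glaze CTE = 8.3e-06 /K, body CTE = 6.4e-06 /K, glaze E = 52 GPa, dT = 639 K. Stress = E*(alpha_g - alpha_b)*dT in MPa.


Stress = 52*1000*(8.3e-06 - 6.4e-06)*639 = 63.1 MPa

63.1


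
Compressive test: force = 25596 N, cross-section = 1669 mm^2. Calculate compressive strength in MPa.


CS = 25596 / 1669 = 15.3 MPa

15.3


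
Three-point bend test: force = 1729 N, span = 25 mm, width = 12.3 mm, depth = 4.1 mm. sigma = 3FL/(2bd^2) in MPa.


sigma = 3*1729*25/(2*12.3*4.1^2) = 313.6 MPa

313.6


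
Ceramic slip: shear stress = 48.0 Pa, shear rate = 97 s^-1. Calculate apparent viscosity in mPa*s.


eta = tau/gamma * 1000 = 48.0/97 * 1000 = 494.8 mPa*s

494.8


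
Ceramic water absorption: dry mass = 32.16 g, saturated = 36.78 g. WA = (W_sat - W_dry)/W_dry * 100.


WA = (36.78 - 32.16) / 32.16 * 100 = 14.37%

14.37


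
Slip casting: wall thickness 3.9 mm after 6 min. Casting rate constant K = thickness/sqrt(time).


K = 3.9 / sqrt(6) = 3.9 / 2.4495 = 1.592 mm/min^0.5

1.592


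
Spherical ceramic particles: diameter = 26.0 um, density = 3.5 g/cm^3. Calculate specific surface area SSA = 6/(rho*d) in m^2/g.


SSA = 6 / (3.5 * 26.0) = 0.066 m^2/g

0.066


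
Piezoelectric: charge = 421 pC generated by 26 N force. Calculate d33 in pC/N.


d33 = 421 / 26 = 16.2 pC/N

16.2


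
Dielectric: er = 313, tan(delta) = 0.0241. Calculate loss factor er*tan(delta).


Loss = 313 * 0.0241 = 7.543

7.543


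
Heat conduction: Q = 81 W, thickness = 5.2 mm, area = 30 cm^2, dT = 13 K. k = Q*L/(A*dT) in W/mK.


k = 81*5.2/1000/(30/10000*13) = 10.8 W/mK

10.8


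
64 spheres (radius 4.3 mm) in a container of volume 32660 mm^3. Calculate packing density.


V_sphere = 4/3*pi*4.3^3 = 333.0381 mm^3
Total V = 64*333.0381 = 21314.4384 mm^3
PD = 21314.4384 / 32660 = 0.653

0.653


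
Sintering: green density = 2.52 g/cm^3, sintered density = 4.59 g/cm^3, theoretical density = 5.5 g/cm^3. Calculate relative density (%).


Relative = 4.59 / 5.5 * 100 = 83.5%

83.5


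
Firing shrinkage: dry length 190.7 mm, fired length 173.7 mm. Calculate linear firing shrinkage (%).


FS = (190.7 - 173.7) / 190.7 * 100 = 8.91%

8.91


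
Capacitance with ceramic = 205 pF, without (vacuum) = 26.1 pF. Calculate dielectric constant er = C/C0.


er = 205 / 26.1 = 7.85

7.85


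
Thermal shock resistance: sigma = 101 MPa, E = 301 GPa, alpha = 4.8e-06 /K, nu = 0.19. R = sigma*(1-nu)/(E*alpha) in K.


R = 101*(1-0.19)/(301*1000*4.8e-06) = 57 K

57


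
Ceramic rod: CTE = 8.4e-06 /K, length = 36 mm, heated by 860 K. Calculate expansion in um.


dL = 8.4e-06 * 36 * 860 * 1000 = 260.064 um

260.064


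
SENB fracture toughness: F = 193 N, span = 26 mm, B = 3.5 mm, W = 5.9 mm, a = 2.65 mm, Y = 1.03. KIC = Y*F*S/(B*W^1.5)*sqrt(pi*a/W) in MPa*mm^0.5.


KIC = 1.03*193*26/(3.5*5.9^1.5)*sqrt(pi*2.65/5.9) = 122.4

122.4


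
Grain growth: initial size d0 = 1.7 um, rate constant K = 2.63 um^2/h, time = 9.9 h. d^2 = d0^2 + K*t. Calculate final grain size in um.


d^2 = 1.7^2 + 2.63*9.9 = 28.927
d = sqrt(28.927) = 5.38 um

5.38


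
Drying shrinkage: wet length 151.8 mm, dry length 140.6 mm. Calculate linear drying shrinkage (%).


DS = (151.8 - 140.6) / 151.8 * 100 = 7.38%

7.38


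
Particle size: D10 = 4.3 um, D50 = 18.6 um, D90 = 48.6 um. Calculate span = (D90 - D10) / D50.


Span = (48.6 - 4.3) / 18.6 = 44.3 / 18.6 = 2.382

2.382


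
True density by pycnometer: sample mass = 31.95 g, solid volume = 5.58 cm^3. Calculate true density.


TD = 31.95 / 5.58 = 5.726 g/cm^3

5.726


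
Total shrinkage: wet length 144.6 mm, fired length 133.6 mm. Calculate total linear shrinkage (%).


TS = (144.6 - 133.6) / 144.6 * 100 = 7.61%

7.61


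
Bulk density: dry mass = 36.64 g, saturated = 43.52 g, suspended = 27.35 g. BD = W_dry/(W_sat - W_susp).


BD = 36.64 / (43.52 - 27.35) = 36.64 / 16.17 = 2.266 g/cm^3

2.266


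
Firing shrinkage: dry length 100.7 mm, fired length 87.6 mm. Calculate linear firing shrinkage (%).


FS = (100.7 - 87.6) / 100.7 * 100 = 13.01%

13.01


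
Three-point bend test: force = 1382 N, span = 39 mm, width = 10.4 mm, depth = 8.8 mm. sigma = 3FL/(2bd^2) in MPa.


sigma = 3*1382*39/(2*10.4*8.8^2) = 100.4 MPa

100.4


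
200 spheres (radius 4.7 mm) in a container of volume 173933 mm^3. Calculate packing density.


V_sphere = 4/3*pi*4.7^3 = 434.8928 mm^3
Total V = 200*434.8928 = 86978.56 mm^3
PD = 86978.56 / 173933 = 0.5

0.5


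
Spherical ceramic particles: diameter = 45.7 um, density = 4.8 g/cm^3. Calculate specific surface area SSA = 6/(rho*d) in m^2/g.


SSA = 6 / (4.8 * 45.7) = 0.027 m^2/g

0.027


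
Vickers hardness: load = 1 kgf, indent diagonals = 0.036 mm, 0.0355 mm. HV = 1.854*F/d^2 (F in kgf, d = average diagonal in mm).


d_avg = (0.036+0.0355)/2 = 0.03575 mm
HV = 1.854*1/0.03575^2 = 1451

1451


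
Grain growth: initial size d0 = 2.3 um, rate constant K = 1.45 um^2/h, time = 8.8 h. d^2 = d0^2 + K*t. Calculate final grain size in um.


d^2 = 2.3^2 + 1.45*8.8 = 18.05
d = sqrt(18.05) = 4.25 um

4.25


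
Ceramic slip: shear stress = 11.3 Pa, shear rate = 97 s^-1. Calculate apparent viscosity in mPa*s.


eta = tau/gamma * 1000 = 11.3/97 * 1000 = 116.5 mPa*s

116.5


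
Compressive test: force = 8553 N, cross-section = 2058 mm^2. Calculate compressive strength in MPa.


CS = 8553 / 2058 = 4.2 MPa

4.2


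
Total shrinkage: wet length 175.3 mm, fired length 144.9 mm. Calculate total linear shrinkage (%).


TS = (175.3 - 144.9) / 175.3 * 100 = 17.34%

17.34


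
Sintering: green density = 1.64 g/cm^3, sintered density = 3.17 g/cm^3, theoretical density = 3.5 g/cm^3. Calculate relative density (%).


Relative = 3.17 / 3.5 * 100 = 90.6%

90.6


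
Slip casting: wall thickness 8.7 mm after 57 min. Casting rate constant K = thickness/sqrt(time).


K = 8.7 / sqrt(57) = 8.7 / 7.5498 = 1.152 mm/min^0.5

1.152


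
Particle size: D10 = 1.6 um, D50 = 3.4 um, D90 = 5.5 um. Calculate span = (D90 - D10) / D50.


Span = (5.5 - 1.6) / 3.4 = 3.9 / 3.4 = 1.147

1.147


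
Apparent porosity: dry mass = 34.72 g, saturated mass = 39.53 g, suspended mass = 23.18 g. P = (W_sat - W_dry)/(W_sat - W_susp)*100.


P = (39.53 - 34.72) / (39.53 - 23.18) * 100 = 4.81 / 16.35 * 100 = 29.4%

29.4


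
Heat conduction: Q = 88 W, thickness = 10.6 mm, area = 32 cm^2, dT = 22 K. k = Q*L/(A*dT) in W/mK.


k = 88*10.6/1000/(32/10000*22) = 13.25 W/mK

13.25


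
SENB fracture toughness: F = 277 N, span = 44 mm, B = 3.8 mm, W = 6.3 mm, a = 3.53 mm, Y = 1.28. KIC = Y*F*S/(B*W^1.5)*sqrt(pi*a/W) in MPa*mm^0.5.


KIC = 1.28*277*44/(3.8*6.3^1.5)*sqrt(pi*3.53/6.3) = 344.46

344.46


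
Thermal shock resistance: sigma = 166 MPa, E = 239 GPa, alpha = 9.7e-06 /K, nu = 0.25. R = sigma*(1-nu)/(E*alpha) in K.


R = 166*(1-0.25)/(239*1000*9.7e-06) = 54 K

54


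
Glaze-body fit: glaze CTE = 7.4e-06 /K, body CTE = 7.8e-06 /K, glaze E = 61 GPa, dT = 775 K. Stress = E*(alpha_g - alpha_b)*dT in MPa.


Stress = 61*1000*(7.4e-06 - 7.8e-06)*775 = -18.9 MPa

-18.9


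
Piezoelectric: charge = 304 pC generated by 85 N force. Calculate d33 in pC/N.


d33 = 304 / 85 = 3.6 pC/N

3.6


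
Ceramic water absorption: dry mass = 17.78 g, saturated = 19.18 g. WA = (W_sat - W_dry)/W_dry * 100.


WA = (19.18 - 17.78) / 17.78 * 100 = 7.87%

7.87


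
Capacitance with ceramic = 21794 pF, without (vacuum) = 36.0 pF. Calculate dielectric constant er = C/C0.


er = 21794 / 36.0 = 605.39

605.39


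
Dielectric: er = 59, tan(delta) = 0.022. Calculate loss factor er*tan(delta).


Loss = 59 * 0.022 = 1.298

1.298


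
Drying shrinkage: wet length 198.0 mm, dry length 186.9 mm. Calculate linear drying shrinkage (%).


DS = (198.0 - 186.9) / 198.0 * 100 = 5.61%

5.61


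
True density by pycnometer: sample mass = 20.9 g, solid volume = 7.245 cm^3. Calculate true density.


TD = 20.9 / 7.245 = 2.885 g/cm^3

2.885


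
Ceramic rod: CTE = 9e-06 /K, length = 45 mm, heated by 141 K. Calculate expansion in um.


dL = 9e-06 * 45 * 141 * 1000 = 57.105 um

57.105


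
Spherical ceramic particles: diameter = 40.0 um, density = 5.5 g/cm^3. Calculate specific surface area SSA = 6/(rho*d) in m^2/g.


SSA = 6 / (5.5 * 40.0) = 0.027 m^2/g

0.027


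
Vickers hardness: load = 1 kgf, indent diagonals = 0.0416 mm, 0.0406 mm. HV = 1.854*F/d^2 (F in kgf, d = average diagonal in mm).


d_avg = (0.0416+0.0406)/2 = 0.0411 mm
HV = 1.854*1/0.0411^2 = 1098

1098


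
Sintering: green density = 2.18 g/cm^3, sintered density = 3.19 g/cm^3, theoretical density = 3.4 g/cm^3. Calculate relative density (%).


Relative = 3.19 / 3.4 * 100 = 93.8%

93.8


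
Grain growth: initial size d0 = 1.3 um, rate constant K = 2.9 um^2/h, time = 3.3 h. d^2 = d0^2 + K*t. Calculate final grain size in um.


d^2 = 1.3^2 + 2.9*3.3 = 11.26
d = sqrt(11.26) = 3.36 um

3.36


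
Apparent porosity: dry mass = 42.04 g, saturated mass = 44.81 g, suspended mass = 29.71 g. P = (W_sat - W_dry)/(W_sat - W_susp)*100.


P = (44.81 - 42.04) / (44.81 - 29.71) * 100 = 2.77 / 15.1 * 100 = 18.3%

18.3


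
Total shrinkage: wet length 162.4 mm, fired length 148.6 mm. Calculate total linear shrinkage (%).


TS = (162.4 - 148.6) / 162.4 * 100 = 8.5%

8.5


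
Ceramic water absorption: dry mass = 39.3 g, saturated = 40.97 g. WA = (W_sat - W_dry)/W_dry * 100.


WA = (40.97 - 39.3) / 39.3 * 100 = 4.25%

4.25


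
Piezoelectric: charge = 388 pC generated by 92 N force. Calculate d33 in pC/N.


d33 = 388 / 92 = 4.2 pC/N

4.2


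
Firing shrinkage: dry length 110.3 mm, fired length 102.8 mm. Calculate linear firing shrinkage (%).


FS = (110.3 - 102.8) / 110.3 * 100 = 6.8%

6.8


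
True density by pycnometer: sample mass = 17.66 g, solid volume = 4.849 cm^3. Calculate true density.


TD = 17.66 / 4.849 = 3.642 g/cm^3

3.642


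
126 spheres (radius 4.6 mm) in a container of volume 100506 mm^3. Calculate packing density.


V_sphere = 4/3*pi*4.6^3 = 407.7201 mm^3
Total V = 126*407.7201 = 51372.7326 mm^3
PD = 51372.7326 / 100506 = 0.511

0.511


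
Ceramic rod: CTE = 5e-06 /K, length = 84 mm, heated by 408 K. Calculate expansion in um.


dL = 5e-06 * 84 * 408 * 1000 = 171.36 um

171.36


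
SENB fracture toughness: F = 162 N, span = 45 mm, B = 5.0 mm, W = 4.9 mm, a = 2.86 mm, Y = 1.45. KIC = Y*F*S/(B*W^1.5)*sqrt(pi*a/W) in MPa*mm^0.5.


KIC = 1.45*162*45/(5.0*4.9^1.5)*sqrt(pi*2.86/4.9) = 263.93

263.93


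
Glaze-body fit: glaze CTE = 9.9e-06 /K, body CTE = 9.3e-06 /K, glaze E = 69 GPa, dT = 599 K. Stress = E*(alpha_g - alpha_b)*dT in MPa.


Stress = 69*1000*(9.9e-06 - 9.3e-06)*599 = 24.8 MPa

24.8


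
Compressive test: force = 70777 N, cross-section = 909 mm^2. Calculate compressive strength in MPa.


CS = 70777 / 909 = 77.9 MPa

77.9


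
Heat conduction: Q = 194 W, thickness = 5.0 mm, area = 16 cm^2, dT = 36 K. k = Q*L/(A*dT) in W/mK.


k = 194*5.0/1000/(16/10000*36) = 16.84 W/mK

16.84


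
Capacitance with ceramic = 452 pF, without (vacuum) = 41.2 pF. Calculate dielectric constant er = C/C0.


er = 452 / 41.2 = 10.97

10.97


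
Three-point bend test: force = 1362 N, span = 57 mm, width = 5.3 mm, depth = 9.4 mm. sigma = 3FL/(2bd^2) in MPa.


sigma = 3*1362*57/(2*5.3*9.4^2) = 248.7 MPa

248.7


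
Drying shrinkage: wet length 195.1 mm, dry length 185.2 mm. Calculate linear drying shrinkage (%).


DS = (195.1 - 185.2) / 195.1 * 100 = 5.07%

5.07


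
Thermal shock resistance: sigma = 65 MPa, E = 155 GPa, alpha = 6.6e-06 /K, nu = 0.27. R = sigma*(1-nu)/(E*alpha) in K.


R = 65*(1-0.27)/(155*1000*6.6e-06) = 46 K

46


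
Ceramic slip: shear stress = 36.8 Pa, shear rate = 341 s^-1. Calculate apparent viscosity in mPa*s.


eta = tau/gamma * 1000 = 36.8/341 * 1000 = 107.9 mPa*s

107.9


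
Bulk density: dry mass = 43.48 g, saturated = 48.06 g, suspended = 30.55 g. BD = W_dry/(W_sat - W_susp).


BD = 43.48 / (48.06 - 30.55) = 43.48 / 17.51 = 2.483 g/cm^3

2.483


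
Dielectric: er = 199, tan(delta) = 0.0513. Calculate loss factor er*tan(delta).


Loss = 199 * 0.0513 = 10.209

10.209


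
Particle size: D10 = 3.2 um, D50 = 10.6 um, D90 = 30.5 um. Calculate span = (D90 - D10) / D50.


Span = (30.5 - 3.2) / 10.6 = 27.3 / 10.6 = 2.575

2.575


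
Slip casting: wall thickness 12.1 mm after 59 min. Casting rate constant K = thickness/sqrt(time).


K = 12.1 / sqrt(59) = 12.1 / 7.6811 = 1.575 mm/min^0.5

1.575


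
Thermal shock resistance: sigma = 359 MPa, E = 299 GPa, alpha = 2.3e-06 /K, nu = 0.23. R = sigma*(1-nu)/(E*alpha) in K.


R = 359*(1-0.23)/(299*1000*2.3e-06) = 402 K

402


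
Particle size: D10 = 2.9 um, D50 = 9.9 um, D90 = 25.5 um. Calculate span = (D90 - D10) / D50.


Span = (25.5 - 2.9) / 9.9 = 22.6 / 9.9 = 2.283

2.283


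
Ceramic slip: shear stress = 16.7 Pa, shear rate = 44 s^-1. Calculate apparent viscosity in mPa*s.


eta = tau/gamma * 1000 = 16.7/44 * 1000 = 379.5 mPa*s

379.5


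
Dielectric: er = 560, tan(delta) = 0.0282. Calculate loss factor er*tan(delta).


Loss = 560 * 0.0282 = 15.792

15.792


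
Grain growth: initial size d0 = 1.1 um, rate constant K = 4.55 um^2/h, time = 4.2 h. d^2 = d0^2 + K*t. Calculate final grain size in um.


d^2 = 1.1^2 + 4.55*4.2 = 20.32
d = sqrt(20.32) = 4.51 um

4.51


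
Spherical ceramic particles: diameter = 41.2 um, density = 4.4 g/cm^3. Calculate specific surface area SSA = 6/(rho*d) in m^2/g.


SSA = 6 / (4.4 * 41.2) = 0.033 m^2/g

0.033


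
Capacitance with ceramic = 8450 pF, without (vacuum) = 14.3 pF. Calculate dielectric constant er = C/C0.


er = 8450 / 14.3 = 590.91

590.91


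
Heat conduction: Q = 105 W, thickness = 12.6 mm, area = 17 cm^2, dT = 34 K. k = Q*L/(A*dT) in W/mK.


k = 105*12.6/1000/(17/10000*34) = 22.89 W/mK

22.89


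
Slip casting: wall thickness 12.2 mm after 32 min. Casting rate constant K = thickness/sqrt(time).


K = 12.2 / sqrt(32) = 12.2 / 5.6569 = 2.157 mm/min^0.5

2.157


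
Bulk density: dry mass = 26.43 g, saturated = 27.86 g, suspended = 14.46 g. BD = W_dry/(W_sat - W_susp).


BD = 26.43 / (27.86 - 14.46) = 26.43 / 13.4 = 1.972 g/cm^3

1.972


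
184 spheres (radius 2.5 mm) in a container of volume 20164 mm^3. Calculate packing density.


V_sphere = 4/3*pi*2.5^3 = 65.4498 mm^3
Total V = 184*65.4498 = 12042.7632 mm^3
PD = 12042.7632 / 20164 = 0.597

0.597


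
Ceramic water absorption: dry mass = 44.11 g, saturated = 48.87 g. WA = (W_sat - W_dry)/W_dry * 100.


WA = (48.87 - 44.11) / 44.11 * 100 = 10.79%

10.79


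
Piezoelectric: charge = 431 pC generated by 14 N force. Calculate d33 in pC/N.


d33 = 431 / 14 = 30.8 pC/N

30.8


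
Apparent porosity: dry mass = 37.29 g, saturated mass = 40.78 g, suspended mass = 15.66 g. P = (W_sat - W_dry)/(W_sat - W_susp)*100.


P = (40.78 - 37.29) / (40.78 - 15.66) * 100 = 3.49 / 25.12 * 100 = 13.9%

13.9


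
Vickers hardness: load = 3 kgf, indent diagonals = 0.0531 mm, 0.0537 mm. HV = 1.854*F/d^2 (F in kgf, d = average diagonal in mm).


d_avg = (0.0531+0.0537)/2 = 0.0534 mm
HV = 1.854*3/0.0534^2 = 1951

1951


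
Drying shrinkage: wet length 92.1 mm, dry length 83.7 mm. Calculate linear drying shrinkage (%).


DS = (92.1 - 83.7) / 92.1 * 100 = 9.12%

9.12


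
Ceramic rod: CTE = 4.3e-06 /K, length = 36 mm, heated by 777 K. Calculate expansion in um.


dL = 4.3e-06 * 36 * 777 * 1000 = 120.28 um

120.28


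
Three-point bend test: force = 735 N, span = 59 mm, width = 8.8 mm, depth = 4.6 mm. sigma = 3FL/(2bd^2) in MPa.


sigma = 3*735*59/(2*8.8*4.6^2) = 349.3 MPa

349.3


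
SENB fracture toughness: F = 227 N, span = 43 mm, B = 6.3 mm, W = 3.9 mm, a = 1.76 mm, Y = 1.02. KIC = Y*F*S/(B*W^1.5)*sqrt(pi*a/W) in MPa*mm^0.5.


KIC = 1.02*227*43/(6.3*3.9^1.5)*sqrt(pi*1.76/3.9) = 244.32

244.32


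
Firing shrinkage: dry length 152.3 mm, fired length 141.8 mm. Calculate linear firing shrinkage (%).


FS = (152.3 - 141.8) / 152.3 * 100 = 6.89%

6.89


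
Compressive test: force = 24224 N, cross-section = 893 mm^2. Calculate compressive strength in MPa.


CS = 24224 / 893 = 27.1 MPa

27.1


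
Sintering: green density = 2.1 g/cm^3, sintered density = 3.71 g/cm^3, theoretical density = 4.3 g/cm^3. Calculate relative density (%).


Relative = 3.71 / 4.3 * 100 = 86.3%

86.3


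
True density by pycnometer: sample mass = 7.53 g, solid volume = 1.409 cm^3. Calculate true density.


TD = 7.53 / 1.409 = 5.344 g/cm^3

5.344


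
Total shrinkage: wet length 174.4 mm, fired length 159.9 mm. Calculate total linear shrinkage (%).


TS = (174.4 - 159.9) / 174.4 * 100 = 8.31%

8.31


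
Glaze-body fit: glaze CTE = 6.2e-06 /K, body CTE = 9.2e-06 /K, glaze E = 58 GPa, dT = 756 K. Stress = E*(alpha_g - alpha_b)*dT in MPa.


Stress = 58*1000*(6.2e-06 - 9.2e-06)*756 = -131.5 MPa

-131.5


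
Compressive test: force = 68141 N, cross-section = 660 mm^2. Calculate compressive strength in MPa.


CS = 68141 / 660 = 103.2 MPa

103.2


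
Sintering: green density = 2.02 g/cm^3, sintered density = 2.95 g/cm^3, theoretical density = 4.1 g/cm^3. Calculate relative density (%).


Relative = 2.95 / 4.1 * 100 = 72.0%

72.0


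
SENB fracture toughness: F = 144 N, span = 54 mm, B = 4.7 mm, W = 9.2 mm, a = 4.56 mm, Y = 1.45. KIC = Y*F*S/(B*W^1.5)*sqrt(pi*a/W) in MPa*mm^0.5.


KIC = 1.45*144*54/(4.7*9.2^1.5)*sqrt(pi*4.56/9.2) = 107.28

107.28


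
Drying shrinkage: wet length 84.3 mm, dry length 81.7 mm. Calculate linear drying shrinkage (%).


DS = (84.3 - 81.7) / 84.3 * 100 = 3.08%

3.08


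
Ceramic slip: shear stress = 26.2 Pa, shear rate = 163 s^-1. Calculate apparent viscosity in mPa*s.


eta = tau/gamma * 1000 = 26.2/163 * 1000 = 160.7 mPa*s

160.7


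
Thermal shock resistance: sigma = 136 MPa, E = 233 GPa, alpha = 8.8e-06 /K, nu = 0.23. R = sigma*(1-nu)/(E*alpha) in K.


R = 136*(1-0.23)/(233*1000*8.8e-06) = 51 K

51


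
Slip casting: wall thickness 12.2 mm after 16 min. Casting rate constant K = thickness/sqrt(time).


K = 12.2 / sqrt(16) = 12.2 / 4.0 = 3.05 mm/min^0.5

3.05


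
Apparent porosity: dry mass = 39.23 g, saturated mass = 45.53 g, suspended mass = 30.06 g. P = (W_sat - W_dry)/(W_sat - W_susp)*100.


P = (45.53 - 39.23) / (45.53 - 30.06) * 100 = 6.3 / 15.47 * 100 = 40.7%

40.7


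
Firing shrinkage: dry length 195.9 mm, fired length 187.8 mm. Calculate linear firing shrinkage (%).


FS = (195.9 - 187.8) / 195.9 * 100 = 4.13%

4.13


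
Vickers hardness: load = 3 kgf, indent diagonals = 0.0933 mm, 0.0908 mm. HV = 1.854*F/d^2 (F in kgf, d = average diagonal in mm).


d_avg = (0.0933+0.0908)/2 = 0.09205 mm
HV = 1.854*3/0.09205^2 = 656

656


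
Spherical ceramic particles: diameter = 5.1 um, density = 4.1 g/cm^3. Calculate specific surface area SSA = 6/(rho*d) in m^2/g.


SSA = 6 / (4.1 * 5.1) = 0.287 m^2/g

0.287


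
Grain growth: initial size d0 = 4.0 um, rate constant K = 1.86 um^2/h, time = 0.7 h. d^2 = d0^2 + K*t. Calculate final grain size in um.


d^2 = 4.0^2 + 1.86*0.7 = 17.302
d = sqrt(17.302) = 4.16 um

4.16


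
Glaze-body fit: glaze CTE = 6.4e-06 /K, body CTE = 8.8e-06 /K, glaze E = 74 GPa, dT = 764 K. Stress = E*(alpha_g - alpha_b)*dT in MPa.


Stress = 74*1000*(6.4e-06 - 8.8e-06)*764 = -135.7 MPa

-135.7


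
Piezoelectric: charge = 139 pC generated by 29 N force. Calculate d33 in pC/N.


d33 = 139 / 29 = 4.8 pC/N

4.8


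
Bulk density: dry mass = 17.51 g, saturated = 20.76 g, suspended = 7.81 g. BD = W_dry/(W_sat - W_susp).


BD = 17.51 / (20.76 - 7.81) = 17.51 / 12.95 = 1.352 g/cm^3

1.352


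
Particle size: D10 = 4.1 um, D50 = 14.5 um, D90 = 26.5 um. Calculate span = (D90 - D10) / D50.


Span = (26.5 - 4.1) / 14.5 = 22.4 / 14.5 = 1.545

1.545


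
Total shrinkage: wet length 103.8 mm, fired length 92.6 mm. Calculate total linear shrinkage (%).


TS = (103.8 - 92.6) / 103.8 * 100 = 10.79%

10.79
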